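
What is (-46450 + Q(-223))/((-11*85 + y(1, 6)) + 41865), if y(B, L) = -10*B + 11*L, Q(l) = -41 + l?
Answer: -23357/20493 ≈ -1.1398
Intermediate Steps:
(-46450 + Q(-223))/((-11*85 + y(1, 6)) + 41865) = (-46450 + (-41 - 223))/((-11*85 + (-10*1 + 11*6)) + 41865) = (-46450 - 264)/((-935 + (-10 + 66)) + 41865) = -46714/((-935 + 56) + 41865) = -46714/(-879 + 41865) = -46714/40986 = -46714*1/40986 = -23357/20493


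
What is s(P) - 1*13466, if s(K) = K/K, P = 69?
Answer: -13465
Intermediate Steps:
s(K) = 1
s(P) - 1*13466 = 1 - 1*13466 = 1 - 13466 = -13465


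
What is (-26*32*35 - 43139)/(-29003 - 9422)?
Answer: 72259/38425 ≈ 1.8805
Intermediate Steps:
(-26*32*35 - 43139)/(-29003 - 9422) = (-832*35 - 43139)/(-38425) = (-29120 - 43139)*(-1/38425) = -72259*(-1/38425) = 72259/38425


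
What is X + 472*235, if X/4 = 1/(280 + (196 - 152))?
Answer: 8984521/81 ≈ 1.1092e+5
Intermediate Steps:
X = 1/81 (X = 4/(280 + (196 - 152)) = 4/(280 + 44) = 4/324 = 4*(1/324) = 1/81 ≈ 0.012346)
X + 472*235 = 1/81 + 472*235 = 1/81 + 110920 = 8984521/81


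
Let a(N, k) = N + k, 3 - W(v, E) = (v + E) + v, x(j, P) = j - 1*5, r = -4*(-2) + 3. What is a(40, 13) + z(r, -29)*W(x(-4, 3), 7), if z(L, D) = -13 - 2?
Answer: -157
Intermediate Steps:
r = 11 (r = 8 + 3 = 11)
x(j, P) = -5 + j (x(j, P) = j - 5 = -5 + j)
W(v, E) = 3 - E - 2*v (W(v, E) = 3 - ((v + E) + v) = 3 - ((E + v) + v) = 3 - (E + 2*v) = 3 + (-E - 2*v) = 3 - E - 2*v)
z(L, D) = -15
a(40, 13) + z(r, -29)*W(x(-4, 3), 7) = (40 + 13) - 15*(3 - 1*7 - 2*(-5 - 4)) = 53 - 15*(3 - 7 - 2*(-9)) = 53 - 15*(3 - 7 + 18) = 53 - 15*14 = 53 - 210 = -157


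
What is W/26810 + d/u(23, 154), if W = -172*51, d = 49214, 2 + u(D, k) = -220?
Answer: -330343681/1487955 ≈ -222.01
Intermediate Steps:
u(D, k) = -222 (u(D, k) = -2 - 220 = -222)
W = -8772
W/26810 + d/u(23, 154) = -8772/26810 + 49214/(-222) = -8772*1/26810 + 49214*(-1/222) = -4386/13405 - 24607/111 = -330343681/1487955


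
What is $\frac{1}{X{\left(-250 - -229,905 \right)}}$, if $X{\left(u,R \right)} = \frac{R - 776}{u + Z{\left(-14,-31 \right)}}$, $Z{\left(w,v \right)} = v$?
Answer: $- \frac{52}{129} \approx -0.4031$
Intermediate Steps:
$X{\left(u,R \right)} = \frac{-776 + R}{-31 + u}$ ($X{\left(u,R \right)} = \frac{R - 776}{u - 31} = \frac{-776 + R}{-31 + u}$)
$\frac{1}{X{\left(-250 - -229,905 \right)}} = \frac{1}{\frac{1}{-31 - 21} \left(-776 + 905\right)} = \frac{1}{\frac{1}{-31 + \left(-250 + 229\right)} 129} = \frac{1}{\frac{1}{-31 - 21} \cdot 129} = \frac{1}{\frac{1}{-52} \cdot 129} = \frac{1}{\left(- \frac{1}{52}\right) 129} = \frac{1}{- \frac{129}{52}} = - \frac{52}{129}$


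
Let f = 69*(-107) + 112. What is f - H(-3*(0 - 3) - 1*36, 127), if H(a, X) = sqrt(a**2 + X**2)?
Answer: -7271 - sqrt(16858) ≈ -7400.8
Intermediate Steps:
f = -7271 (f = -7383 + 112 = -7271)
H(a, X) = sqrt(X**2 + a**2)
f - H(-3*(0 - 3) - 1*36, 127) = -7271 - sqrt(127**2 + (-3*(0 - 3) - 1*36)**2) = -7271 - sqrt(16129 + (-3*(-3) - 36)**2) = -7271 - sqrt(16129 + (9 - 36)**2) = -7271 - sqrt(16129 + (-27)**2) = -7271 - sqrt(16129 + 729) = -7271 - sqrt(16858)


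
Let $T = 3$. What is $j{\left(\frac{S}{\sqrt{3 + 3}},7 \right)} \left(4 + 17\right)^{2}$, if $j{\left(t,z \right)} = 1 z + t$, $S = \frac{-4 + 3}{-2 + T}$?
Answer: $3087 - \frac{147 \sqrt{6}}{2} \approx 2907.0$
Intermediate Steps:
$S = -1$ ($S = \frac{-4 + 3}{-2 + 3} = - 1^{-1} = \left(-1\right) 1 = -1$)
$j{\left(t,z \right)} = t + z$ ($j{\left(t,z \right)} = z + t = t + z$)
$j{\left(\frac{S}{\sqrt{3 + 3}},7 \right)} \left(4 + 17\right)^{2} = \left(- \frac{1}{\sqrt{3 + 3}} + 7\right) \left(4 + 17\right)^{2} = \left(- \frac{1}{\sqrt{6}} + 7\right) 21^{2} = \left(- \frac{\sqrt{6}}{6} + 7\right) 441 = \left(7 - \frac{\sqrt{6}}{6}\right) 441 = 3087 - \frac{147 \sqrt{6}}{2}$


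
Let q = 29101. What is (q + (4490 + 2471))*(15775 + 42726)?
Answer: 2109663062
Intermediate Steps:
(q + (4490 + 2471))*(15775 + 42726) = (29101 + (4490 + 2471))*(15775 + 42726) = (29101 + 6961)*58501 = 36062*58501 = 2109663062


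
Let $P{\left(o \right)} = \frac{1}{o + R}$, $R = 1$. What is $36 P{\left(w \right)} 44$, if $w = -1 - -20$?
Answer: $\frac{396}{5} \approx 79.2$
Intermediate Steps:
$w = 19$ ($w = -1 + 20 = 19$)
$P{\left(o \right)} = \frac{1}{1 + o}$ ($P{\left(o \right)} = \frac{1}{o + 1} = \frac{1}{1 + o}$)
$36 P{\left(w \right)} 44 = \frac{36}{1 + 19} \cdot 44 = \frac{36}{20} \cdot 44 = 36 \cdot \frac{1}{20} \cdot 44 = \frac{9}{5} \cdot 44 = \frac{396}{5}$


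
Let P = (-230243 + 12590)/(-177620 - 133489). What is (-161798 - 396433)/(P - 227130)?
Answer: 57890229393/23553989839 ≈ 2.4578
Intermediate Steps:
P = 72551/103703 (P = -217653/(-311109) = -217653*(-1/311109) = 72551/103703 ≈ 0.69960)
(-161798 - 396433)/(P - 227130) = (-161798 - 396433)/(72551/103703 - 227130) = -558231/(-23553989839/103703) = -558231*(-103703/23553989839) = 57890229393/23553989839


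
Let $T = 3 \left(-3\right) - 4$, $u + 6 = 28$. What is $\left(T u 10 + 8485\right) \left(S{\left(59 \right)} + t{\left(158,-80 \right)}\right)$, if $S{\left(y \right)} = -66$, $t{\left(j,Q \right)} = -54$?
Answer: $-675000$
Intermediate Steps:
$u = 22$ ($u = -6 + 28 = 22$)
$T = -13$ ($T = -9 - 4 = -13$)
$\left(T u 10 + 8485\right) \left(S{\left(59 \right)} + t{\left(158,-80 \right)}\right) = \left(\left(-13\right) 22 \cdot 10 + 8485\right) \left(-66 - 54\right) = \left(\left(-286\right) 10 + 8485\right) \left(-120\right) = \left(-2860 + 8485\right) \left(-120\right) = 5625 \left(-120\right) = -675000$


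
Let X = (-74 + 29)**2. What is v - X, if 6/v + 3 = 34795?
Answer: -35226897/17396 ≈ -2025.0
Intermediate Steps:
v = 3/17396 (v = 6/(-3 + 34795) = 6/34792 = 6*(1/34792) = 3/17396 ≈ 0.00017245)
X = 2025 (X = (-45)**2 = 2025)
v - X = 3/17396 - 1*2025 = 3/17396 - 2025 = -35226897/17396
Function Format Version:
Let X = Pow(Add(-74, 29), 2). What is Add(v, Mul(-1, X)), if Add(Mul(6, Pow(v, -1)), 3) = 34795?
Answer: Rational(-35226897, 17396) ≈ -2025.0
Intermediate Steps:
v = Rational(3, 17396) (v = Mul(6, Pow(Add(-3, 34795), -1)) = Mul(6, Pow(34792, -1)) = Mul(6, Rational(1, 34792)) = Rational(3, 17396) ≈ 0.00017245)
X = 2025 (X = Pow(-45, 2) = 2025)
Add(v, Mul(-1, X)) = Add(Rational(3, 17396), Mul(-1, 2025)) = Add(Rational(3, 17396), -2025) = Rational(-35226897, 17396)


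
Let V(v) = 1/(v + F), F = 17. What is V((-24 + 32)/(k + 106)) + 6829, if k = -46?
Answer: 1755068/257 ≈ 6829.1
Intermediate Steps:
V(v) = 1/(17 + v) (V(v) = 1/(v + 17) = 1/(17 + v))
V((-24 + 32)/(k + 106)) + 6829 = 1/(17 + (-24 + 32)/(-46 + 106)) + 6829 = 1/(17 + 8/60) + 6829 = 1/(17 + 8*(1/60)) + 6829 = 1/(17 + 2/15) + 6829 = 1/(257/15) + 6829 = 15/257 + 6829 = 1755068/257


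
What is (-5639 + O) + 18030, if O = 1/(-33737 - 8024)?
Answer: 517460550/41761 ≈ 12391.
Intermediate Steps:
O = -1/41761 (O = 1/(-41761) = -1/41761 ≈ -2.3946e-5)
(-5639 + O) + 18030 = (-5639 - 1/41761) + 18030 = -235490280/41761 + 18030 = 517460550/41761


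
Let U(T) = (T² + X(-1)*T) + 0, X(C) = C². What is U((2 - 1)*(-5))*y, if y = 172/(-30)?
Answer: -344/3 ≈ -114.67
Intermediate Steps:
y = -86/15 (y = 172*(-1/30) = -86/15 ≈ -5.7333)
U(T) = T + T² (U(T) = (T² + (-1)²*T) + 0 = (T² + 1*T) + 0 = (T² + T) + 0 = (T + T²) + 0 = T + T²)
U((2 - 1)*(-5))*y = (((2 - 1)*(-5))*(1 + (2 - 1)*(-5)))*(-86/15) = ((1*(-5))*(1 + 1*(-5)))*(-86/15) = -5*(1 - 5)*(-86/15) = -5*(-4)*(-86/15) = 20*(-86/15) = -344/3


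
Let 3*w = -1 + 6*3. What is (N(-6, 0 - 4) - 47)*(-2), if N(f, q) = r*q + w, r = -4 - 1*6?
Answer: 8/3 ≈ 2.6667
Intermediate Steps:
w = 17/3 (w = (-1 + 6*3)/3 = (-1 + 18)/3 = (1/3)*17 = 17/3 ≈ 5.6667)
r = -10 (r = -4 - 6 = -10)
N(f, q) = 17/3 - 10*q (N(f, q) = -10*q + 17/3 = 17/3 - 10*q)
(N(-6, 0 - 4) - 47)*(-2) = ((17/3 - 10*(0 - 4)) - 47)*(-2) = ((17/3 - 10*(-4)) - 47)*(-2) = ((17/3 + 40) - 47)*(-2) = (137/3 - 47)*(-2) = -4/3*(-2) = 8/3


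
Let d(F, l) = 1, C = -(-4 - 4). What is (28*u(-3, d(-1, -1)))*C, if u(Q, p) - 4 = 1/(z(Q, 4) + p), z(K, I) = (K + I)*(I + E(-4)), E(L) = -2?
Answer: 2912/3 ≈ 970.67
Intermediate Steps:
C = 8 (C = -1*(-8) = 8)
z(K, I) = (-2 + I)*(I + K) (z(K, I) = (K + I)*(I - 2) = (I + K)*(-2 + I) = (-2 + I)*(I + K))
u(Q, p) = 4 + 1/(8 + p + 2*Q) (u(Q, p) = 4 + 1/((4² - 2*4 - 2*Q + 4*Q) + p) = 4 + 1/((16 - 8 - 2*Q + 4*Q) + p) = 4 + 1/((8 + 2*Q) + p) = 4 + 1/(8 + p + 2*Q))
(28*u(-3, d(-1, -1)))*C = (28*((33 + 4*1 + 8*(-3))/(8 + 1 + 2*(-3))))*8 = (28*((33 + 4 - 24)/(8 + 1 - 6)))*8 = (28*(13/3))*8 = (364/3)*8 = 2912/3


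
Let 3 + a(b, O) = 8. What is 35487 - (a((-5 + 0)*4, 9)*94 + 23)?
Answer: 34994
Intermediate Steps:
a(b, O) = 5 (a(b, O) = -3 + 8 = 5)
35487 - (a((-5 + 0)*4, 9)*94 + 23) = 35487 - (5*94 + 23) = 35487 - (470 + 23) = 35487 - 1*493 = 35487 - 493 = 34994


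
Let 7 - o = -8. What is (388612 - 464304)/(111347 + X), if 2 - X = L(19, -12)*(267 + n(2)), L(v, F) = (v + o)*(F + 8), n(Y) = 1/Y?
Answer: -75692/147729 ≈ -0.51237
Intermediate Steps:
o = 15 (o = 7 - 1*(-8) = 7 + 8 = 15)
L(v, F) = (8 + F)*(15 + v) (L(v, F) = (v + 15)*(F + 8) = (15 + v)*(8 + F) = (8 + F)*(15 + v))
X = 36382 (X = 2 - (120 + 8*19 + 15*(-12) - 12*19)*(267 + 1/2) = 2 - (120 + 152 - 180 - 228)*(267 + ½) = 2 - (-136)*535/2 = 2 - 1*(-36380) = 2 + 36380 = 36382)
(388612 - 464304)/(111347 + X) = (388612 - 464304)/(111347 + 36382) = -75692/147729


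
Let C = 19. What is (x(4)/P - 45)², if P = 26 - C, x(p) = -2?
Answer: 100489/49 ≈ 2050.8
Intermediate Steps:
P = 7 (P = 26 - 1*19 = 26 - 19 = 7)
(x(4)/P - 45)² = (-2/7 - 45)² = (-317/7)² = 100489/49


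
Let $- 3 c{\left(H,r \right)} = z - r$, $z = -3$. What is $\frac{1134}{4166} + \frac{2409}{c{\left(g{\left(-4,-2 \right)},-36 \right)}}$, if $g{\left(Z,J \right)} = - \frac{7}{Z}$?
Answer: $- \frac{455610}{2083} \approx -218.73$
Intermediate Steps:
$c{\left(H,r \right)} = 1 + \frac{r}{3}$ ($c{\left(H,r \right)} = - \frac{-3 - r}{3} = 1 + \frac{r}{3}$)
$\frac{1134}{4166} + \frac{2409}{c{\left(g{\left(-4,-2 \right)},-36 \right)}} = \frac{1134}{4166} + \frac{2409}{1 + \frac{1}{3} \left(-36\right)} = 1134 \cdot \frac{1}{4166} + \frac{2409}{1 - 12} = \frac{567}{2083} + \frac{2409}{-11} = \frac{567}{2083} + 2409 \left(- \frac{1}{11}\right) = \frac{567}{2083} - 219 = - \frac{455610}{2083}$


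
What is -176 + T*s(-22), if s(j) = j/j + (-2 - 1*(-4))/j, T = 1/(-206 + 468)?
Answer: -253611/1441 ≈ -176.00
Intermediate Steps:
T = 1/262 ≈ 0.0038168
s(j) = 1 + 2/j (s(j) = 1 + (-2 + 4)/j = 1 + 2/j)
-176 + T*s(-22) = -176 + ((2 - 22)/(-22))/262 = -176 + (-1/22*(-20))/262 = -176 + (1/262)*(10/11) = -176 + 5/1441 = -253611/1441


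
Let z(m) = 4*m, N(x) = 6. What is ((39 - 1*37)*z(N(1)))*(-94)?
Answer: -4512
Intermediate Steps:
((39 - 1*37)*z(N(1)))*(-94) = ((39 - 1*37)*(4*6))*(-94) = ((39 - 37)*24)*(-94) = (2*24)*(-94) = 48*(-94) = -4512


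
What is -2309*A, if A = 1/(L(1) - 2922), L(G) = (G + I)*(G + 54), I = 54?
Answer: -2309/103 ≈ -22.417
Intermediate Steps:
L(G) = (54 + G)² (L(G) = (G + 54)*(G + 54) = (54 + G)*(54 + G) = (54 + G)²)
A = 1/103 (A = 1/((2916 + 1² + 108*1) - 2922) = 1/((2916 + 1 + 108) - 2922) = 1/(3025 - 2922) = 1/103 ≈ 0.0097087)
-2309*A = -2309/(1/(1/103)) = -2309/103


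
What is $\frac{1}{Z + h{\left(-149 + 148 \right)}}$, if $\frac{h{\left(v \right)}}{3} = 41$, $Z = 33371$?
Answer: $\frac{1}{33494} \approx 2.9856 \cdot 10^{-5}$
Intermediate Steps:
$h{\left(v \right)} = 123$ ($h{\left(v \right)} = 3 \cdot 41 = 123$)
$\frac{1}{Z + h{\left(-149 + 148 \right)}} = \frac{1}{33371 + 123} = \frac{1}{33494}$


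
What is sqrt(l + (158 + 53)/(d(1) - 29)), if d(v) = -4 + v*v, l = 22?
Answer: sqrt(986)/8 ≈ 3.9251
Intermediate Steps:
d(v) = -4 + v**2
sqrt(l + (158 + 53)/(d(1) - 29)) = sqrt(22 + (158 + 53)/((-4 + 1**2) - 29)) = sqrt(22 + 211/((-4 + 1) - 29)) = sqrt(22 + 211/(-3 - 29)) = sqrt(22 + 211/(-32)) = sqrt(22 + 211*(-1/32)) = sqrt(22 - 211/32) = sqrt(493/32) = sqrt(986)/8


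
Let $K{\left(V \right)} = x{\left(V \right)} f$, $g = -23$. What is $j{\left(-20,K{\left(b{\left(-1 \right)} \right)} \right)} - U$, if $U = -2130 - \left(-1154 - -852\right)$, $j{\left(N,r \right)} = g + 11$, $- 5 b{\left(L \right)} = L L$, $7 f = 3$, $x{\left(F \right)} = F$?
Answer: $1816$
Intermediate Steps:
$f = \frac{3}{7}$ ($f = \frac{1}{7} \cdot 3 = \frac{3}{7} \approx 0.42857$)
$b{\left(L \right)} = - \frac{L^{2}}{5}$ ($b{\left(L \right)} = - \frac{L L}{5} = - \frac{L^{2}}{5}$)
$K{\left(V \right)} = \frac{3 V}{7}$ ($K{\left(V \right)} = V \frac{3}{7} = \frac{3 V}{7}$)
$j{\left(N,r \right)} = -12$ ($j{\left(N,r \right)} = -23 + 11 = -12$)
$U = -1828$ ($U = -2130 - \left(-1154 + 852\right) = -2130 - -302 = -2130 + 302 = -1828$)
$j{\left(-20,K{\left(b{\left(-1 \right)} \right)} \right)} - U = -12 - -1828 = -12 + 1828 = 1816$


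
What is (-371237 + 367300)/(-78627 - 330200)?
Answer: 3937/408827 ≈ 0.0096300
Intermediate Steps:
(-371237 + 367300)/(-78627 - 330200) = -3937/(-408827) = -3937*(-1/408827) = 3937/408827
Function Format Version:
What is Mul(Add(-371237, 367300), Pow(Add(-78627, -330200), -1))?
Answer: Rational(3937, 408827) ≈ 0.0096300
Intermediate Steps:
Mul(Add(-371237, 367300), Pow(Add(-78627, -330200), -1)) = Mul(-3937, Pow(-408827, -1)) = Mul(-3937, Rational(-1, 408827)) = Rational(3937, 408827)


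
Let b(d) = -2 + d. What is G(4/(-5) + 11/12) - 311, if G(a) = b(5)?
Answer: -308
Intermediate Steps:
G(a) = 3 (G(a) = -2 + 5 = 3)
G(4/(-5) + 11/12) - 311 = 3 - 311 = -308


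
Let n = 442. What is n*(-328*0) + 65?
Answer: 65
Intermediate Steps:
n*(-328*0) + 65 = 442*(-328*0) + 65 = 442*0 + 65 = 0 + 65 = 65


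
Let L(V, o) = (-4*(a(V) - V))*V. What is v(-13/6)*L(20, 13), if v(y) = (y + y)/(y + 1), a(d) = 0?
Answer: 41600/7 ≈ 5942.9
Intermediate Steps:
v(y) = 2*y/(1 + y) (v(y) = (2*y)/(1 + y) = 2*y/(1 + y))
L(V, o) = 4*V**2 (L(V, o) = (-4*(0 - V))*V = (-(-4)*V)*V = (4*V)*V = 4*V**2)
v(-13/6)*L(20, 13) = (2*(-13/6)/(1 - 13/6))*(4*20**2) = (2*(-13*1/6)/(1 - 13*1/6))*(4*400) = (2*(-13/6)/(1 - 13/6))*1600 = (2*(-13/6)/(-7/6))*1600 = (2*(-13/6)*(-6/7))*1600 = (26/7)*1600 = 41600/7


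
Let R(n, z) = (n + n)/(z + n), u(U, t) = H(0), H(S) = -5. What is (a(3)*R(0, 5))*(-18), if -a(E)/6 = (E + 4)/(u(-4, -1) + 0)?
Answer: 0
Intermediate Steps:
u(U, t) = -5
R(n, z) = 2*n/(n + z) (R(n, z) = (2*n)/(n + z) = 2*n/(n + z))
a(E) = 24/5 + 6*E/5 (a(E) = -6*(E + 4)/(-5 + 0) = -6*(4 + E)/(-5) = -6*(4 + E)*(-1)/5 = -6*(-⅘ - E/5) = 24/5 + 6*E/5)
(a(3)*R(0, 5))*(-18) = ((24/5 + (6/5)*3)*(2*0/(0 + 5)))*(-18) = ((24/5 + 18/5)*(2*0/5))*(-18) = (42*(2*0*(⅕))/5)*(-18) = ((42/5)*0)*(-18) = 0*(-18) = 0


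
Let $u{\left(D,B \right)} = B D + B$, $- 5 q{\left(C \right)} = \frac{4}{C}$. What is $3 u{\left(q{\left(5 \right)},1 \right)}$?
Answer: $\frac{63}{25} \approx 2.52$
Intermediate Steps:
$q{\left(C \right)} = - \frac{4}{5 C}$ ($q{\left(C \right)} = - \frac{4 \frac{1}{C}}{5} = - \frac{4}{5 C}$)
$u{\left(D,B \right)} = B + B D$
$3 u{\left(q{\left(5 \right)},1 \right)} = 3 \cdot 1 \left(1 - \frac{4}{5 \cdot 5}\right) = 3 \cdot 1 \left(1 - \frac{4}{25}\right) = 3 \cdot 1 \cdot \frac{21}{25} = 3 \cdot \frac{21}{25} = \frac{63}{25}$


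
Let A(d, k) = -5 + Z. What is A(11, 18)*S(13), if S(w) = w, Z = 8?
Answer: 39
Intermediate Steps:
A(d, k) = 3 (A(d, k) = -5 + 8 = 3)
A(11, 18)*S(13) = 3*13 = 39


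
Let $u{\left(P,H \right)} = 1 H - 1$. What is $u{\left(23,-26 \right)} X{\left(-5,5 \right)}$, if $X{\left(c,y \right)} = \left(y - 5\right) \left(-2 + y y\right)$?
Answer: $0$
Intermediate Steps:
$X{\left(c,y \right)} = \left(-5 + y\right) \left(-2 + y^{2}\right)$
$u{\left(P,H \right)} = -1 + H$ ($u{\left(P,H \right)} = H - 1 = -1 + H$)
$u{\left(23,-26 \right)} X{\left(-5,5 \right)} = \left(-1 - 26\right) \left(10 + 5^{3} - 5 \cdot 5^{2} - 10\right) = - 27 \left(10 + 125 - 125 - 10\right) = \left(-27\right) 0 = 0$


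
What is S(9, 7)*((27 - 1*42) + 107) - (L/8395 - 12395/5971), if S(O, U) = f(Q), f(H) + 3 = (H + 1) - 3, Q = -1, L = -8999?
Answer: -27512063786/50126545 ≈ -548.85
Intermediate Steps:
f(H) = -5 + H (f(H) = -3 + ((H + 1) - 3) = -3 + ((1 + H) - 3) = -3 + (-2 + H) = -5 + H)
S(O, U) = -6 (S(O, U) = -5 - 1 = -6)
S(9, 7)*((27 - 1*42) + 107) - (L/8395 - 12395/5971) = -6*((27 - 1*42) + 107) - (-8999/8395 - 12395/5971) = -6*((27 - 42) + 107) - (-8999*1/8395 - 12395*1/5971) = -6*(-15 + 107) - (-8999/8395 - 12395/5971) = -6*92 - 1*(-157789054/50126545) = -552 + 157789054/50126545 = -27512063786/50126545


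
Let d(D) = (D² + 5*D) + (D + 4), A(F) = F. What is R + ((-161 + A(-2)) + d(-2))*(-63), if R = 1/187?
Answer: 1967428/187 ≈ 10521.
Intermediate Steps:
d(D) = 4 + D² + 6*D (d(D) = (D² + 5*D) + (4 + D) = 4 + D² + 6*D)
R = 1/187 ≈ 0.0053476
R + ((-161 + A(-2)) + d(-2))*(-63) = 1/187 + ((-161 - 2) + (4 + (-2)² + 6*(-2)))*(-63) = 1/187 + (-163 + (4 + 4 - 12))*(-63) = 1/187 + (-163 - 4)*(-63) = 1/187 - 167*(-63) = 1/187 + 10521 = 1967428/187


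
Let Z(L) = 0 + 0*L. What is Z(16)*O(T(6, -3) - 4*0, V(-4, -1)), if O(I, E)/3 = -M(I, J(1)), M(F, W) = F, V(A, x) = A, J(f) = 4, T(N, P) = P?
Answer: 0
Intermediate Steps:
Z(L) = 0 (Z(L) = 0 + 0 = 0)
O(I, E) = -3*I (O(I, E) = 3*(-I) = -3*I)
Z(16)*O(T(6, -3) - 4*0, V(-4, -1)) = 0*(-3*(-3 - 4*0)) = 0*(-3*(-3 + 0)) = 0*(-3*(-3)) = 0*9 = 0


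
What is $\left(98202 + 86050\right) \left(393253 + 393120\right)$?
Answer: $144890797996$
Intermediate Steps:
$\left(98202 + 86050\right) \left(393253 + 393120\right) = 184252 \cdot 786373 = 144890797996$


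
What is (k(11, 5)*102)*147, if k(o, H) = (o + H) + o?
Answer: 404838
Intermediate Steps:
k(o, H) = H + 2*o (k(o, H) = (H + o) + o = H + 2*o)
(k(11, 5)*102)*147 = ((5 + 2*11)*102)*147 = ((5 + 22)*102)*147 = (27*102)*147 = 2754*147 = 404838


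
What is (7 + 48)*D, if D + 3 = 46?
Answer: 2365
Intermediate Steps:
D = 43 (D = -3 + 46 = 43)
(7 + 48)*D = (7 + 48)*43 = 55*43 = 2365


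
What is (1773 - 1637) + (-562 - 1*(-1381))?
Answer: 955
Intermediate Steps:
(1773 - 1637) + (-562 - 1*(-1381)) = 136 + (-562 + 1381) = 136 + 819 = 955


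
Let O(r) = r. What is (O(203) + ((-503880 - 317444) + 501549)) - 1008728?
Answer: -1328300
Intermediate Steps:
(O(203) + ((-503880 - 317444) + 501549)) - 1008728 = (203 + ((-503880 - 317444) + 501549)) - 1008728 = (203 + (-821324 + 501549)) - 1008728 = (203 - 319775) - 1008728 = -319572 - 1008728 = -1328300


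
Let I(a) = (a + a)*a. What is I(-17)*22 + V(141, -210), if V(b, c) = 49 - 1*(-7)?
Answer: 12772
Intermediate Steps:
I(a) = 2*a**2 (I(a) = (2*a)*a = 2*a**2)
V(b, c) = 56 (V(b, c) = 49 + 7 = 56)
I(-17)*22 + V(141, -210) = (2*(-17)**2)*22 + 56 = (2*289)*22 + 56 = 578*22 + 56 = 12716 + 56 = 12772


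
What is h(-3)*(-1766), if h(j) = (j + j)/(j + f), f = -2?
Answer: -10596/5 ≈ -2119.2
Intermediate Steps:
h(j) = 2*j/(-2 + j) (h(j) = (j + j)/(j - 2) = (2*j)/(-2 + j) = 2*j/(-2 + j))
h(-3)*(-1766) = (2*(-3)/(-2 - 3))*(-1766) = (2*(-3)/(-5))*(-1766) = (2*(-3)*(-⅕))*(-1766) = (6/5)*(-1766) = -10596/5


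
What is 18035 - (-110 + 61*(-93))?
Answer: 23818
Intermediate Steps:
18035 - (-110 + 61*(-93)) = 18035 - (-110 - 5673) = 18035 - 1*(-5783) = 18035 + 5783 = 23818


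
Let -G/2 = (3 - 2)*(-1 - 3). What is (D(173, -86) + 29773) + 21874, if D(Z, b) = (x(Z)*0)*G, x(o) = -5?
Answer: 51647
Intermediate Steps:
G = 8 (G = -2*(3 - 2)*(-1 - 3) = -2*(-4) = 8)
D(Z, b) = 0 (D(Z, b) = -5*0*8 = 0*8 = 0)
(D(173, -86) + 29773) + 21874 = (0 + 29773) + 21874 = 29773 + 21874 = 51647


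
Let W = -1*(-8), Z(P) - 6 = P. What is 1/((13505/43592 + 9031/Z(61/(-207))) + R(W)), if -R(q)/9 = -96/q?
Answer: 51482152/87067647685 ≈ 0.00059129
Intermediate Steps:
Z(P) = 6 + P
W = 8
R(q) = 864/q (R(q) = -(-864)/q = 864/q)
1/((13505/43592 + 9031/Z(61/(-207))) + R(W)) = 1/((13505/43592 + 9031/(6 + 61/(-207))) + 864/8) = 1/((13505*(1/43592) + 9031/(6 + 61*(-1/207))) + 864*(⅛)) = 1/((13505/43592 + 9031/(6 - 61/207)) + 108) = 1/((13505/43592 + 9031/(1181/207)) + 108) = 1/((13505/43592 + 9031*(207/1181)) + 108) = 1/((13505/43592 + 1869417/1181) + 108) = 1/(81507575269/51482152 + 108) = 1/(87067647685/51482152) = 51482152/87067647685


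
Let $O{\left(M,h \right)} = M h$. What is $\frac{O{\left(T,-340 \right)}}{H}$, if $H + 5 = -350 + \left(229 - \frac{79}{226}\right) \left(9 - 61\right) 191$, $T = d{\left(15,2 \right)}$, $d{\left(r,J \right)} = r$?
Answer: $\frac{115260}{51331633} \approx 0.0022454$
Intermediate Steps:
$T = 15$
$H = - \frac{256658165}{113}$ ($H = -5 + \left(-350 + \left(229 - \frac{79}{226}\right) \left(9 - 61\right) 191\right) = -5 + \left(-350 + \left(229 - \frac{79}{226}\right) \left(-52\right) 191\right) = -5 + \left(-350 + \frac{51675}{226} \left(-52\right) 191\right) = -5 - \frac{256657600}{113} = - \frac{256658165}{113} \approx -2.2713 \cdot 10^{6}$)
$\frac{O{\left(T,-340 \right)}}{H} = \frac{15 \left(-340\right)}{- \frac{256658165}{113}} = \left(-5100\right) \left(- \frac{113}{256658165}\right) = \frac{115260}{51331633}$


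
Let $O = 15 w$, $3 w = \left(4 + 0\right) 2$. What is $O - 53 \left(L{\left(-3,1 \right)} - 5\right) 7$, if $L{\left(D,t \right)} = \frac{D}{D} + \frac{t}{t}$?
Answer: $1153$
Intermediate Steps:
$w = \frac{8}{3}$ ($w = \frac{\left(4 + 0\right) 2}{3} = \frac{4 \cdot 2}{3} = \frac{1}{3} \cdot 8 = \frac{8}{3} \approx 2.6667$)
$L{\left(D,t \right)} = 2$ ($L{\left(D,t \right)} = 1 + 1 = 2$)
$O = 40$ ($O = 15 \cdot \frac{8}{3} = 40$)
$O - 53 \left(L{\left(-3,1 \right)} - 5\right) 7 = 40 - 53 \left(2 - 5\right) 7 = 40 - 53 \left(\left(-3\right) 7\right) = 40 - -1113 = 40 + 1113 = 1153$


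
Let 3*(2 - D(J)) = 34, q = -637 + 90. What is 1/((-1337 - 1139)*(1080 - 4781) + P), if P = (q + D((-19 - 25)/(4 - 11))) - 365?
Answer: 3/27488264 ≈ 1.0914e-7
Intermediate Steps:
q = -547
D(J) = -28/3 (D(J) = 2 - ⅓*34 = 2 - 34/3 = -28/3)
P = -2764/3 (P = (-547 - 28/3) - 365 = -1669/3 - 365 = -2764/3 ≈ -921.33)
1/((-1337 - 1139)*(1080 - 4781) + P) = 1/((-1337 - 1139)*(1080 - 4781) - 2764/3) = 1/(-2476*(-3701) - 2764/3) = 1/(9163676 - 2764/3) = 1/(27488264/3) = 3/27488264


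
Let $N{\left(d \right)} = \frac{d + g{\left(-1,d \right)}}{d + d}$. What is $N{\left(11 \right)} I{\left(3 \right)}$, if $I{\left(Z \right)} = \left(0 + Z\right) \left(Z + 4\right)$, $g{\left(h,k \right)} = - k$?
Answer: $0$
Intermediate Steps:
$I{\left(Z \right)} = Z \left(4 + Z\right)$
$N{\left(d \right)} = 0$ ($N{\left(d \right)} = \frac{d - d}{d + d} = \frac{0}{2 d} = 0 \frac{1}{2 d} = 0$)
$N{\left(11 \right)} I{\left(3 \right)} = 0 \cdot 3 \left(4 + 3\right) = 0 \cdot 3 \cdot 7 = 0 \cdot 21 = 0$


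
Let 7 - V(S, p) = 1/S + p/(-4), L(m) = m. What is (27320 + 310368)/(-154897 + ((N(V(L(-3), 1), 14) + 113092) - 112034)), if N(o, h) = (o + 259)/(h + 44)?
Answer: -235030848/107068745 ≈ -2.1951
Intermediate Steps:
V(S, p) = 7 - 1/S + p/4 (V(S, p) = 7 - (1/S + p/(-4)) = 7 - (1/S + p*(-1/4)) = 7 - (1/S - p/4) = 7 + (-1/S + p/4) = 7 - 1/S + p/4)
N(o, h) = (259 + o)/(44 + h)
(27320 + 310368)/(-154897 + ((N(V(L(-3), 1), 14) + 113092) - 112034)) = (27320 + 310368)/(-154897 + (((259 + (7 - 1/(-3) + (1/4)*1))/(44 + 14) + 113092) - 112034)) = 337688/(-154897 + (((259 + (7 - 1*(-1/3) + 1/4))/58 + 113092) - 112034)) = 337688/(-154897 + (((259 + (7 + 1/3 + 1/4))/58 + 113092) - 112034)) = 337688/(-154897 + (((259 + 91/12)/58 + 113092) - 112034)) = 337688/(-154897 + (((1/58)*(3199/12) + 113092) - 112034)) = 337688/(-154897 + ((3199/696 + 113092) - 112034)) = 337688/(-154897 + (78715231/696 - 112034)) = 337688/(-154897 + 739567/696) = 337688/(-107068745/696) = 337688*(-696/107068745) = -235030848/107068745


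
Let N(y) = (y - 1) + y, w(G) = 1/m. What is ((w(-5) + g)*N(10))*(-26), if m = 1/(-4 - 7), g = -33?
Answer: 21736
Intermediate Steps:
m = -1/11 (m = 1/(-11) = -1/11 ≈ -0.090909)
w(G) = -11 (w(G) = 1/(-1/11) = -11)
N(y) = -1 + 2*y (N(y) = (-1 + y) + y = -1 + 2*y)
((w(-5) + g)*N(10))*(-26) = ((-11 - 33)*(-1 + 2*10))*(-26) = -44*(-1 + 20)*(-26) = -44*19*(-26) = -836*(-26) = 21736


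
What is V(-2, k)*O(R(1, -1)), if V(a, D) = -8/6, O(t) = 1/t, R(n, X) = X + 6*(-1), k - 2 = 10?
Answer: 4/21 ≈ 0.19048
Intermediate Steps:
k = 12 (k = 2 + 10 = 12)
R(n, X) = -6 + X (R(n, X) = X - 6 = -6 + X)
V(a, D) = -4/3 (V(a, D) = -8*1/6 = -4/3)
V(-2, k)*O(R(1, -1)) = -4/(3*(-6 - 1)) = -4/3/(-7) = -4/3*(-1/7) = 4/21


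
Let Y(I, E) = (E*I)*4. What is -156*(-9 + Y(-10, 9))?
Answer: 57564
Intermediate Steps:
Y(I, E) = 4*E*I
-156*(-9 + Y(-10, 9)) = -156*(-9 + 4*9*(-10)) = -156*(-9 - 360) = -156*(-369) = 57564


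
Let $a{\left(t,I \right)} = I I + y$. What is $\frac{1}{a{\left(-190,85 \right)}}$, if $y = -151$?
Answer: $\frac{1}{7074} \approx 0.00014136$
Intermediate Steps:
$a{\left(t,I \right)} = -151 + I^{2}$ ($a{\left(t,I \right)} = I I - 151 = I^{2} - 151 = -151 + I^{2}$)
$\frac{1}{a{\left(-190,85 \right)}} = \frac{1}{-151 + 85^{2}} = \frac{1}{-151 + 7225} = \frac{1}{7074}$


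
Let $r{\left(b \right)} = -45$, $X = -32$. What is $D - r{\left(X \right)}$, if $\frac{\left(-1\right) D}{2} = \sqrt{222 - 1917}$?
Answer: $45 - 2 i \sqrt{1695} \approx 45.0 - 82.341 i$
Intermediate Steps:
$D = - 2 i \sqrt{1695}$ ($D = - 2 \sqrt{222 - 1917} = - 2 \sqrt{-1695} = - 2 i \sqrt{1695} \approx - 82.341 i$)
$D - r{\left(X \right)} = - 2 i \sqrt{1695} - -45 = - 2 i \sqrt{1695} + 45 = 45 - 2 i \sqrt{1695}$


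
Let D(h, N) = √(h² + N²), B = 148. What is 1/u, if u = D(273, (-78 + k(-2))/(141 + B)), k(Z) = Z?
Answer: 289*√6224743009/6224743009 ≈ 0.0036630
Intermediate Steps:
D(h, N) = √(N² + h²)
u = √6224743009/289 (u = √(((-78 - 2)/(141 + 148))² + 273²) = √((-80/289)² + 74529) = √(6400/83521 + 74529) = √(6224743009/83521) = √6224743009/289 ≈ 273.00)
1/u = 1/(√6224743009/289) = 289*√6224743009/6224743009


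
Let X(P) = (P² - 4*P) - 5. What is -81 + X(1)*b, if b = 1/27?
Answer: -2195/27 ≈ -81.296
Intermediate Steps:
b = 1/27 ≈ 0.037037
X(P) = -5 + P² - 4*P
-81 + X(1)*b = -81 + (-5 + 1² - 4*1)*(1/27) = -81 + (-5 + 1 - 4)*(1/27) = -81 - 8*1/27 = -81 - 8/27 = -2195/27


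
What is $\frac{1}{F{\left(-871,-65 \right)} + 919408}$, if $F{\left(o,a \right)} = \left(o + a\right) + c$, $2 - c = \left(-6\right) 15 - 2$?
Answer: $\frac{1}{918566} \approx 1.0887 \cdot 10^{-6}$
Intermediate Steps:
$c = 94$ ($c = 2 - \left(\left(-6\right) 15 - 2\right) = 2 - \left(-90 - 2\right) = 2 - -92 = 2 + 92 = 94$)
$F{\left(o,a \right)} = 94 + a + o$ ($F{\left(o,a \right)} = \left(o + a\right) + 94 = \left(a + o\right) + 94 = 94 + a + o$)
$\frac{1}{F{\left(-871,-65 \right)} + 919408} = \frac{1}{\left(94 - 65 - 871\right) + 919408} = \frac{1}{-842 + 919408} = \frac{1}{918566}$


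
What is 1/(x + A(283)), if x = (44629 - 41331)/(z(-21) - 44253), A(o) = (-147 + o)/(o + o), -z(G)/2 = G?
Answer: 12511713/2073014 ≈ 6.0355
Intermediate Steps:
z(G) = -2*G
A(o) = (-147 + o)/(2*o) (A(o) = (-147 + o)/((2*o)) = (-147 + o)*(1/(2*o)) = (-147 + o)/(2*o))
x = -3298/44211 (x = (44629 - 41331)/(-2*(-21) - 44253) = 3298/(42 - 44253) = 3298/(-44211) = 3298*(-1/44211) = -3298/44211 ≈ -0.074597)
1/(x + A(283)) = 1/(-3298/44211 + (1/2)*(-147 + 283)/283) = 1/(-3298/44211 + (1/2)*(1/283)*136) = 1/(-3298/44211 + 68/283) = 1/(2073014/12511713) = 12511713/2073014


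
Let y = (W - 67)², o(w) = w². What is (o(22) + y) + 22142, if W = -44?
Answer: 34947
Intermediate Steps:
y = 12321 (y = (-44 - 67)² = (-111)² = 12321)
(o(22) + y) + 22142 = (22² + 12321) + 22142 = (484 + 12321) + 22142 = 12805 + 22142 = 34947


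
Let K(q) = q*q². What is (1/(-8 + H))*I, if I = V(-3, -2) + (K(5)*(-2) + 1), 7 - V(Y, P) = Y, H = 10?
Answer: -239/2 ≈ -119.50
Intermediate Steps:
V(Y, P) = 7 - Y
K(q) = q³
I = -239 (I = (7 - 1*(-3)) + (5³*(-2) + 1) = (7 + 3) + (125*(-2) + 1) = 10 + (-250 + 1) = 10 - 249 = -239)
(1/(-8 + H))*I = (1/(-8 + 10))*(-239) = (1/2)*(-239) = ((½)*1)*(-239) = (½)*(-239) = -239/2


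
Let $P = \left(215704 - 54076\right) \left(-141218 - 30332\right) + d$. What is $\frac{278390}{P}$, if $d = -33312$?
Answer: $- \frac{139195}{13863658356} \approx -1.004 \cdot 10^{-5}$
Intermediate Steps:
$P = -27727316712$ ($P = \left(215704 - 54076\right) \left(-141218 - 30332\right) - 33312 = 161628 \left(-171550\right) - 33312 = -27727283400 - 33312 = -27727316712$)
$\frac{278390}{P} = \frac{278390}{-27727316712} = 278390 \left(- \frac{1}{27727316712}\right) = - \frac{139195}{13863658356}$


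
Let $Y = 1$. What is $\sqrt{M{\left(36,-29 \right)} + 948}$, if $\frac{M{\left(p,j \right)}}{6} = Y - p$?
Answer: $3 \sqrt{82} \approx 27.166$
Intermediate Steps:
$M{\left(p,j \right)} = 6 - 6 p$ ($M{\left(p,j \right)} = 6 \left(1 - p\right) = 6 - 6 p$)
$\sqrt{M{\left(36,-29 \right)} + 948} = \sqrt{\left(6 - 216\right) + 948} = \sqrt{-210 + 948} = \sqrt{738} = 3 \sqrt{82}$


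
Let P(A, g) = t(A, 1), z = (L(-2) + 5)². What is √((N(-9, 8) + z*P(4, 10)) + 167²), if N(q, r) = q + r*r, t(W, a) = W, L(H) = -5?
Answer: 2*√6986 ≈ 167.16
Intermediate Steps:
z = 0 (z = (-5 + 5)² = 0² = 0)
N(q, r) = q + r²
P(A, g) = A
√((N(-9, 8) + z*P(4, 10)) + 167²) = √(((-9 + 8²) + 0*4) + 167²) = √(((-9 + 64) + 0) + 27889) = √((55 + 0) + 27889) = √(55 + 27889) = √27944 = 2*√6986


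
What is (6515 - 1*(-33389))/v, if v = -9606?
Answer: -19952/4803 ≈ -4.1541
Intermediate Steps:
(6515 - 1*(-33389))/v = (6515 - 1*(-33389))/(-9606) = (6515 + 33389)*(-1/9606) = 39904*(-1/9606) = -19952/4803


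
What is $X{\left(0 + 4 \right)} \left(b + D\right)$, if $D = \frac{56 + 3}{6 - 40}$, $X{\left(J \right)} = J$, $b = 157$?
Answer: $\frac{10558}{17} \approx 621.06$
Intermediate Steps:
$D = - \frac{59}{34}$ ($D = \frac{59}{-34} = 59 \left(- \frac{1}{34}\right) = - \frac{59}{34} \approx -1.7353$)
$X{\left(0 + 4 \right)} \left(b + D\right) = \left(0 + 4\right) \left(157 - \frac{59}{34}\right) = 4 \cdot \frac{5279}{34} = \frac{10558}{17}$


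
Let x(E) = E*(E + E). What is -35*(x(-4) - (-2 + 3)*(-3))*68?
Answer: -83300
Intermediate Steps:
x(E) = 2*E² (x(E) = E*(2*E) = 2*E²)
-35*(x(-4) - (-2 + 3)*(-3))*68 = -35*(2*(-4)² - (-2 + 3)*(-3))*68 = -35*(2*16 - (-3))*68 = -35*(32 - 1*(-3))*68 = -35*(32 + 3)*68 = -35*35*68 = -1225*68 = -83300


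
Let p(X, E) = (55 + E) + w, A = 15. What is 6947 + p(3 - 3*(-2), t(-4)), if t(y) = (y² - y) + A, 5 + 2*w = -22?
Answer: 14047/2 ≈ 7023.5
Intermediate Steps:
w = -27/2 (w = -5/2 + (½)*(-22) = -5/2 - 11 = -27/2 ≈ -13.500)
t(y) = 15 + y² - y (t(y) = (y² - y) + 15 = 15 + y² - y)
p(X, E) = 83/2 + E (p(X, E) = (55 + E) - 27/2 = 83/2 + E)
6947 + p(3 - 3*(-2), t(-4)) = 6947 + (83/2 + (15 + (-4)² - 1*(-4))) = 6947 + (83/2 + (15 + 16 + 4)) = 6947 + (83/2 + 35) = 6947 + 153/2 = 14047/2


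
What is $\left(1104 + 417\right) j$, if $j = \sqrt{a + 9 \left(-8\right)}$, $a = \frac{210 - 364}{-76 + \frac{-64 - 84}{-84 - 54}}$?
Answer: $\frac{1521 i \sqrt{3862695}}{235} \approx 12721.0 i$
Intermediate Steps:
$a = \frac{483}{235}$ ($a = - \frac{154}{-76 - \frac{148}{-138}} = - \frac{154}{-76 - - \frac{74}{69}} = - \frac{154}{-76 + \frac{74}{69}} = - \frac{154}{- \frac{5170}{69}} = \left(-154\right) \left(- \frac{69}{5170}\right) = \frac{483}{235} \approx 2.0553$)
$j = \frac{i \sqrt{3862695}}{235}$ ($j = \sqrt{\frac{483}{235} + 9 \left(-8\right)} = \sqrt{\frac{483}{235} - 72} = \sqrt{- \frac{16437}{235}} = \frac{i \sqrt{3862695}}{235} \approx 8.3633 i$)
$\left(1104 + 417\right) j = \left(1104 + 417\right) \frac{i \sqrt{3862695}}{235} = 1521 \frac{i \sqrt{3862695}}{235} = \frac{1521 i \sqrt{3862695}}{235}$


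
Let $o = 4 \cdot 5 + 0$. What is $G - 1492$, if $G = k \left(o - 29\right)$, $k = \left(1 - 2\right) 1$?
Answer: $-1483$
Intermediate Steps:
$k = -1$ ($k = \left(-1\right) 1 = -1$)
$o = 20$ ($o = 20 + 0 = 20$)
$G = 9$ ($G = - (20 - 29) = \left(-1\right) \left(-9\right) = 9$)
$G - 1492 = 9 - 1492 = -1483$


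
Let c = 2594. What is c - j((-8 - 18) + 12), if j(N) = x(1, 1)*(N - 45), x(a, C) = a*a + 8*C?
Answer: 3125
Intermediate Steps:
x(a, C) = a² + 8*C
j(N) = -405 + 9*N (j(N) = (1² + 8*1)*(N - 45) = (1 + 8)*(-45 + N) = 9*(-45 + N) = -405 + 9*N)
c - j((-8 - 18) + 12) = 2594 - (-405 + 9*((-8 - 18) + 12)) = 2594 - (-405 + 9*(-26 + 12)) = 2594 - (-405 + 9*(-14)) = 2594 - (-405 - 126) = 2594 - 1*(-531) = 2594 + 531 = 3125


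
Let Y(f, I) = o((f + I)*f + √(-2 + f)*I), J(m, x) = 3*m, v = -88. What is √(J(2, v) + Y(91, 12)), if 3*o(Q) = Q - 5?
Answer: √(28158 + 36*√89)/3 ≈ 56.271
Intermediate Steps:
o(Q) = -5/3 + Q/3 (o(Q) = (Q - 5)/3 = (-5 + Q)/3 = -5/3 + Q/3)
Y(f, I) = -5/3 + I*√(-2 + f)/3 + f*(I + f)/3 (Y(f, I) = -5/3 + ((f + I)*f + √(-2 + f)*I)/3 = -5/3 + ((I + f)*f + I*√(-2 + f))/3 = -5/3 + (f*(I + f) + I*√(-2 + f))/3 = -5/3 + (I*√(-2 + f) + f*(I + f))/3 = -5/3 + (I*√(-2 + f)/3 + f*(I + f)/3) = -5/3 + I*√(-2 + f)/3 + f*(I + f)/3)
√(J(2, v) + Y(91, 12)) = √(3*2 + (-5/3 + (⅓)*91² + (⅓)*12*91 + (⅓)*12*√(-2 + 91))) = √(6 + (-5/3 + (⅓)*8281 + 364 + (⅓)*12*√89)) = √(6 + (-5/3 + 8281/3 + 364 + 4*√89)) = √(6 + (9368/3 + 4*√89)) = √(9386/3 + 4*√89)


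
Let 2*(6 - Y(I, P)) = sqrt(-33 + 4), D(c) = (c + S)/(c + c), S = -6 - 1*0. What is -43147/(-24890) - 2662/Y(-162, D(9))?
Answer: (-131996596*I + 43147*sqrt(29))/(24890*(sqrt(29) + 12*I)) ≈ -367.56 - 165.73*I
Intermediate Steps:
S = -6 (S = -6 + 0 = -6)
D(c) = (-6 + c)/(2*c) (D(c) = (c - 6)/(c + c) = (-6 + c)/((2*c)) = (-6 + c)*(1/(2*c)) = (-6 + c)/(2*c))
Y(I, P) = 6 - I*sqrt(29)/2 (Y(I, P) = 6 - sqrt(-33 + 4)/2 = 6 - I*sqrt(29)/2)
-43147/(-24890) - 2662/Y(-162, D(9)) = -43147/(-24890) - 2662/(6 - I*sqrt(29)/2) = -43147*(-1/24890) - 2662/(6 - I*sqrt(29)/2) = 43147/24890 - 2662/(6 - I*sqrt(29)/2)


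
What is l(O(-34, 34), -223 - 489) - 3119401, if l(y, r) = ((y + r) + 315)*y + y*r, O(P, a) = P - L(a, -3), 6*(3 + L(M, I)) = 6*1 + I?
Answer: -12333901/4 ≈ -3.0835e+6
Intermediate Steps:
L(M, I) = -2 + I/6 (L(M, I) = -3 + (6*1 + I)/6 = -3 + (6 + I)/6 = -3 + (1 + I/6) = -2 + I/6)
O(P, a) = 5/2 + P (O(P, a) = P - (-2 + (1/6)*(-3)) = P - (-2 - 1/2) = P - 1*(-5/2) = P + 5/2 = 5/2 + P)
l(y, r) = r*y + y*(315 + r + y) (l(y, r) = ((r + y) + 315)*y + r*y = (315 + r + y)*y + r*y = y*(315 + r + y) + r*y = r*y + y*(315 + r + y))
l(O(-34, 34), -223 - 489) - 3119401 = (5/2 - 34)*(315 + (5/2 - 34) + 2*(-223 - 489)) - 3119401 = -63*(315 - 63/2 + 2*(-712))/2 - 3119401 = -63*(315 - 63/2 - 1424)/2 - 3119401 = -63/2*(-2281/2) - 3119401 = 143703/4 - 3119401 = -12333901/4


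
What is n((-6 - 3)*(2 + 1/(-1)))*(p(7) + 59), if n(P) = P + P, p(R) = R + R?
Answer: -1314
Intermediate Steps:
p(R) = 2*R
n(P) = 2*P
n((-6 - 3)*(2 + 1/(-1)))*(p(7) + 59) = (2*((-6 - 3)*(2 + 1/(-1))))*(2*7 + 59) = (2*(-9*(2 - 1)))*(14 + 59) = (2*(-9*1))*73 = (2*(-9))*73 = -18*73 = -1314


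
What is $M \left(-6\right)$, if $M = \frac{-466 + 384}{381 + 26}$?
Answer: $\frac{492}{407} \approx 1.2088$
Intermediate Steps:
$M = - \frac{82}{407} \approx -0.20147$
$M \left(-6\right) = \left(- \frac{82}{407}\right) \left(-6\right) = \frac{492}{407}$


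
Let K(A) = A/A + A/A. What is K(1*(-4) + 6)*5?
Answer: 10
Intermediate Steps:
K(A) = 2 (K(A) = 1 + 1 = 2)
K(1*(-4) + 6)*5 = 2*5 = 10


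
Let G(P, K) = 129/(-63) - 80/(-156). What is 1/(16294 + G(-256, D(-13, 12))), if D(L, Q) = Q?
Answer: 273/4447843 ≈ 6.1378e-5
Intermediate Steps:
G(P, K) = -419/273 (G(P, K) = 129*(-1/63) - 80*(-1/156) = -43/21 + 20/39 = -419/273)
1/(16294 + G(-256, D(-13, 12))) = 1/(16294 - 419/273) = 1/(4447843/273) = 273/4447843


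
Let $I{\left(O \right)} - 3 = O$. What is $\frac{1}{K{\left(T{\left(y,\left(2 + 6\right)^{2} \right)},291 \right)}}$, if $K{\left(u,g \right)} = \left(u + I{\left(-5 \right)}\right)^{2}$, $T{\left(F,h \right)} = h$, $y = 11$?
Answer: $\frac{1}{3844} \approx 0.00026015$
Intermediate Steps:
$I{\left(O \right)} = 3 + O$
$K{\left(u,g \right)} = \left(-2 + u\right)^{2}$ ($K{\left(u,g \right)} = \left(u + \left(3 - 5\right)\right)^{2} = \left(u - 2\right)^{2} = \left(-2 + u\right)^{2}$)
$\frac{1}{K{\left(T{\left(y,\left(2 + 6\right)^{2} \right)},291 \right)}} = \frac{1}{\left(-2 + \left(2 + 6\right)^{2}\right)^{2}} = \frac{1}{\left(-2 + 8^{2}\right)^{2}} = \frac{1}{\left(-2 + 64\right)^{2}} = \frac{1}{62^{2}} = \frac{1}{3844}$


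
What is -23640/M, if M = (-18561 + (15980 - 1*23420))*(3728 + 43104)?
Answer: 985/50736618 ≈ 1.9414e-5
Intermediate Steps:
M = -1217678832 (M = (-18561 + (15980 - 23420))*46832 = (-18561 - 7440)*46832 = -26001*46832 = -1217678832)
-23640/M = -23640/(-1217678832) = -23640*(-1/1217678832) = 985/50736618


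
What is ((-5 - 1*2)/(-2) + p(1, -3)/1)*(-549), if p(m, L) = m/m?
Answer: -4941/2 ≈ -2470.5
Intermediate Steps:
p(m, L) = 1
((-5 - 1*2)/(-2) + p(1, -3)/1)*(-549) = ((-5 - 1*2)/(-2) + 1/1)*(-549) = ((-5 - 2)*(-1/2) + 1*1)*(-549) = (-7*(-1/2) + 1)*(-549) = (7/2 + 1)*(-549) = (9/2)*(-549) = -4941/2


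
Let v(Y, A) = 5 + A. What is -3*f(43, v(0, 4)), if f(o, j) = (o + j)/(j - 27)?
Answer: 26/3 ≈ 8.6667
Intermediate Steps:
f(o, j) = (j + o)/(-27 + j)
-3*f(43, v(0, 4)) = -3*((5 + 4) + 43)/(-27 + (5 + 4)) = -3*(9 + 43)/(-27 + 9) = -3*52/(-18) = -(-1)*52/6 = -3*(-26/9) = 26/3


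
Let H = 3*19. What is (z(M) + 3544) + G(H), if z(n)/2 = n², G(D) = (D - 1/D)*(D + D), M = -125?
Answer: 41290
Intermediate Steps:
H = 57
G(D) = 2*D*(D - 1/D) (G(D) = (D - 1/D)*(2*D) = 2*D*(D - 1/D))
z(n) = 2*n²
(z(M) + 3544) + G(H) = (2*(-125)² + 3544) + (-2 + 2*57²) = (2*15625 + 3544) + (-2 + 2*3249) = (31250 + 3544) + (-2 + 6498) = 34794 + 6496 = 41290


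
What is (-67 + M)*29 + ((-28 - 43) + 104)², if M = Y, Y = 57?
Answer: 799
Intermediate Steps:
M = 57
(-67 + M)*29 + ((-28 - 43) + 104)² = (-67 + 57)*29 + ((-28 - 43) + 104)² = -10*29 + (-71 + 104)² = -290 + 33² = -290 + 1089 = 799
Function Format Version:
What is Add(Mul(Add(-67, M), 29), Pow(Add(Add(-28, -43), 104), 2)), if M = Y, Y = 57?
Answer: 799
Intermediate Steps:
M = 57
Add(Mul(Add(-67, M), 29), Pow(Add(Add(-28, -43), 104), 2)) = Add(Mul(Add(-67, 57), 29), Pow(Add(Add(-28, -43), 104), 2)) = Add(Mul(-10, 29), Pow(Add(-71, 104), 2)) = Add(-290, Pow(33, 2)) = Add(-290, 1089) = 799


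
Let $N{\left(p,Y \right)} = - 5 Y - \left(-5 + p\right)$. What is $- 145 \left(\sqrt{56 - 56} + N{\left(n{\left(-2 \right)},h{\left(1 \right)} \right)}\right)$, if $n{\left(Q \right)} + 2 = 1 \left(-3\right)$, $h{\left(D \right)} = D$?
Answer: $-725$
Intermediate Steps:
$n{\left(Q \right)} = -5$ ($n{\left(Q \right)} = -2 + 1 \left(-3\right) = -2 - 3 = -5$)
$N{\left(p,Y \right)} = 5 - p - 5 Y$
$- 145 \left(\sqrt{56 - 56} + N{\left(n{\left(-2 \right)},h{\left(1 \right)} \right)}\right) = - 145 \left(\sqrt{56 - 56} - -5\right) = - 145 \left(\sqrt{0} + \left(5 + 5 - 5\right)\right) = - 145 \left(0 + 5\right) = \left(-145\right) 5 = -725$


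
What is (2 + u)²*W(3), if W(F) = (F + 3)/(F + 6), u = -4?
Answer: 8/3 ≈ 2.6667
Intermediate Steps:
W(F) = (3 + F)/(6 + F)
(2 + u)²*W(3) = (2 - 4)²*((3 + 3)/(6 + 3)) = (-2)²*(6/9) = 4*((⅑)*6) = 4*(⅔) = 8/3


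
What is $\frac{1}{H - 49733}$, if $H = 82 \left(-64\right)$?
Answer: $- \frac{1}{54981} \approx -1.8188 \cdot 10^{-5}$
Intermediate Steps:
$H = -5248$
$\frac{1}{H - 49733} = \frac{1}{-5248 - 49733} = \frac{1}{-54981} = - \frac{1}{54981}$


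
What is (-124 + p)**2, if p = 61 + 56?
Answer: 49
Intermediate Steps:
p = 117
(-124 + p)**2 = (-124 + 117)**2 = (-7)**2 = 49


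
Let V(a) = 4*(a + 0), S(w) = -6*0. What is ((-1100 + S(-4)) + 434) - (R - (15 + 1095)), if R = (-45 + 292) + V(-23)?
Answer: 289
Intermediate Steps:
S(w) = 0
V(a) = 4*a
R = 155 (R = (-45 + 292) + 4*(-23) = 247 - 92 = 155)
((-1100 + S(-4)) + 434) - (R - (15 + 1095)) = ((-1100 + 0) + 434) - (155 - (15 + 1095)) = (-1100 + 434) - (155 - 1*1110) = -666 - (155 - 1110) = -666 - 1*(-955) = -666 + 955 = 289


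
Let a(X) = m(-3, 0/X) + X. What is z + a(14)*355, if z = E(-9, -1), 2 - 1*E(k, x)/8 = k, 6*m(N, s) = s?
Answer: 5058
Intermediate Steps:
m(N, s) = s/6
E(k, x) = 16 - 8*k
a(X) = X (a(X) = (0/X)/6 + X = (1/6)*0 + X = 0 + X = X)
z = 88 (z = 16 - 8*(-9) = 16 + 72 = 88)
z + a(14)*355 = 88 + 14*355 = 88 + 4970 = 5058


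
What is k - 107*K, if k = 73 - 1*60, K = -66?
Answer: 7075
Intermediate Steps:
k = 13 (k = 73 - 60 = 13)
k - 107*K = 13 - 107*(-66) = 13 + 7062 = 7075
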